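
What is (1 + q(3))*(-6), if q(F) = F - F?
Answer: -6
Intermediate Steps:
q(F) = 0
(1 + q(3))*(-6) = (1 + 0)*(-6) = 1*(-6) = -6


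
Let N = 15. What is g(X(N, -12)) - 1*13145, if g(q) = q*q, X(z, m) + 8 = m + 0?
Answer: -12745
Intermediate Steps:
X(z, m) = -8 + m (X(z, m) = -8 + (m + 0) = -8 + m)
g(q) = q²
g(X(N, -12)) - 1*13145 = (-8 - 12)² - 1*13145 = (-20)² - 13145 = 400 - 13145 = -12745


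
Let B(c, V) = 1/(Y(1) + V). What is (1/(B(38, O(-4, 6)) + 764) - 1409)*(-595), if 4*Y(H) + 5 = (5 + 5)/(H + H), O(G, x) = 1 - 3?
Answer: 1280166895/1527 ≈ 8.3835e+5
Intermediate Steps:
O(G, x) = -2
Y(H) = -5/4 + 5/(4*H) (Y(H) = -5/4 + ((5 + 5)/(H + H))/4 = -5/4 + (10/((2*H)))/4 = -5/4 + (10*(1/(2*H)))/4 = -5/4 + (5/H)/4 = -5/4 + 5/(4*H))
B(c, V) = 1/V (B(c, V) = 1/((5/4)*(1 - 1*1)/1 + V) = 1/((5/4)*1*(1 - 1) + V) = 1/((5/4)*1*0 + V) = 1/(0 + V) = 1/V)
(1/(B(38, O(-4, 6)) + 764) - 1409)*(-595) = (1/(1/(-2) + 764) - 1409)*(-595) = (1/(-½ + 764) - 1409)*(-595) = (1/(1527/2) - 1409)*(-595) = (2/1527 - 1409)*(-595) = -2151541/1527*(-595) = 1280166895/1527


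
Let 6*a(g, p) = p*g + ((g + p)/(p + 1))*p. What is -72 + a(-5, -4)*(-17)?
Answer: -284/3 ≈ -94.667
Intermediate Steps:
a(g, p) = g*p/6 + p*(g + p)/(6*(1 + p)) (a(g, p) = (p*g + ((g + p)/(p + 1))*p)/6 = (g*p + ((g + p)/(1 + p))*p)/6 = (g*p + p*(g + p)/(1 + p))/6 = g*p/6 + p*(g + p)/(6*(1 + p)))
-72 + a(-5, -4)*(-17) = -72 + ((⅙)*(-4)*(-4 + 2*(-5) - 5*(-4))/(1 - 4))*(-17) = -72 + ((⅙)*(-4)*(-4 - 10 + 20)/(-3))*(-17) = -72 + ((⅙)*(-4)*(-⅓)*6)*(-17) = -72 + (4/3)*(-17) = -72 - 68/3 = -284/3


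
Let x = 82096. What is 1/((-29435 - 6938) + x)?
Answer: 1/45723 ≈ 2.1871e-5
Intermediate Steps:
1/((-29435 - 6938) + x) = 1/((-29435 - 6938) + 82096) = 1/(-36373 + 82096) = 1/45723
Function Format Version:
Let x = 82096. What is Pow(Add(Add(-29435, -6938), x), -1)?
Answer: Rational(1, 45723) ≈ 2.1871e-5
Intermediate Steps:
Pow(Add(Add(-29435, -6938), x), -1) = Pow(Add(Add(-29435, -6938), 82096), -1) = Pow(Add(-36373, 82096), -1) = Pow(45723, -1) = Rational(1, 45723)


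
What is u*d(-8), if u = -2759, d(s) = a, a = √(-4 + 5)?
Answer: -2759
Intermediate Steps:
a = 1 (a = √1 = 1)
d(s) = 1
u*d(-8) = -2759*1 = -2759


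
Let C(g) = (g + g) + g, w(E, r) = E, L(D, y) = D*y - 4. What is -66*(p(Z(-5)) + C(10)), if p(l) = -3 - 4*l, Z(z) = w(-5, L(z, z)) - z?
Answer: -1782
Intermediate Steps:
L(D, y) = -4 + D*y
Z(z) = -5 - z
C(g) = 3*g (C(g) = 2*g + g = 3*g)
-66*(p(Z(-5)) + C(10)) = -66*((-3 - 4*(-5 - 1*(-5))) + 3*10) = -66*((-3 - 4*(-5 + 5)) + 30) = -66*((-3 - 4*0) + 30) = -66*((-3 + 0) + 30) = -66*(-3 + 30) = -66*27 = -1782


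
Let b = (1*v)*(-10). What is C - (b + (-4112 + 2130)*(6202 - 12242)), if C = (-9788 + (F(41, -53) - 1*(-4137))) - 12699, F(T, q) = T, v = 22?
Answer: -11989369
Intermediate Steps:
b = -220 (b = (1*22)*(-10) = 22*(-10) = -220)
C = -18309 (C = (-9788 + (41 - 1*(-4137))) - 12699 = (-9788 + (41 + 4137)) - 12699 = (-9788 + 4178) - 12699 = -5610 - 12699 = -18309)
C - (b + (-4112 + 2130)*(6202 - 12242)) = -18309 - (-220 + (-4112 + 2130)*(6202 - 12242)) = -18309 - (-220 - 1982*(-6040)) = -18309 - (-220 + 11971280) = -18309 - 1*11971060 = -18309 - 11971060 = -11989369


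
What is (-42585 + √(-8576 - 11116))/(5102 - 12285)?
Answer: 42585/7183 - 6*I*√547/7183 ≈ 5.9286 - 0.019536*I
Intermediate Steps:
(-42585 + √(-8576 - 11116))/(5102 - 12285) = (-42585 + √(-19692))/(-7183) = (-42585 + 6*I*√547)*(-1/7183) = 42585/7183 - 6*I*√547/7183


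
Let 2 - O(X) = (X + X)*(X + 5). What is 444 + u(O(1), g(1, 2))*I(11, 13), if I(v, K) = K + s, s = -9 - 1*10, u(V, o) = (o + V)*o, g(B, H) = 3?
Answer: 570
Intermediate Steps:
O(X) = 2 - 2*X*(5 + X) (O(X) = 2 - (X + X)*(X + 5) = 2 - 2*X*(5 + X))
u(V, o) = o*(V + o) (u(V, o) = (V + o)*o = o*(V + o))
s = -19 (s = -9 - 10 = -19)
I(v, K) = -19 + K (I(v, K) = K - 19 = -19 + K)
444 + u(O(1), g(1, 2))*I(11, 13) = 444 + (3*((2 - 10*1 - 2*1²) + 3))*(-19 + 13) = 444 + (3*((2 - 10 - 2*1) + 3))*(-6) = 444 + (3*((2 - 10 - 2) + 3))*(-6) = 444 + (3*(-10 + 3))*(-6) = 444 + (3*(-7))*(-6) = 444 - 21*(-6) = 444 + 126 = 570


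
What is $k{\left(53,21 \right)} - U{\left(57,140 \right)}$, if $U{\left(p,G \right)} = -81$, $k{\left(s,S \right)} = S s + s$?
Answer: $1247$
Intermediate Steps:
$k{\left(s,S \right)} = s + S s$
$k{\left(53,21 \right)} - U{\left(57,140 \right)} = 53 \left(1 + 21\right) - -81 = 53 \cdot 22 + 81 = 1166 + 81 = 1247$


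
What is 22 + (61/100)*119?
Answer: 9459/100 ≈ 94.590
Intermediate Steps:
22 + (61/100)*119 = 22 + 7259/100 = 9459/100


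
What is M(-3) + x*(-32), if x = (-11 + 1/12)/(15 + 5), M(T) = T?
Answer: 217/15 ≈ 14.467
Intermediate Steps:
x = -131/240 (x = (-11 + 1/12)/20 = -131/12*1/20 = -131/240 ≈ -0.54583)
M(-3) + x*(-32) = -3 - 131/240*(-32) = -3 + 262/15 = 217/15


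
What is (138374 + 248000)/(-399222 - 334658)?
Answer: -193187/366940 ≈ -0.52648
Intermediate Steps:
(138374 + 248000)/(-399222 - 334658) = 386374/(-733880) = 386374*(-1/733880) = -193187/366940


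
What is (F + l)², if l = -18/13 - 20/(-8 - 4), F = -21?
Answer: 652864/1521 ≈ 429.23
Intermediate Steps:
l = 11/39 (l = -18*1/13 - 20/(-12) = -18/13 - 20*(-1/12) = -18/13 + 5/3 = 11/39 ≈ 0.28205)
(F + l)² = (-21 + 11/39)² = (-808/39)² = 652864/1521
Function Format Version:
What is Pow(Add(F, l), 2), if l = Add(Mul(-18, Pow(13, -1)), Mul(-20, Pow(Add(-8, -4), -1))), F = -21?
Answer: Rational(652864, 1521) ≈ 429.23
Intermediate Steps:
l = Rational(11, 39) (l = Add(Mul(-18, Rational(1, 13)), Mul(-20, Pow(-12, -1))) = Add(Rational(-18, 13), Mul(-20, Rational(-1, 12))) = Add(Rational(-18, 13), Rational(5, 3)) = Rational(11, 39) ≈ 0.28205)
Pow(Add(F, l), 2) = Pow(Add(-21, Rational(11, 39)), 2) = Pow(Rational(-808, 39), 2) = Rational(652864, 1521)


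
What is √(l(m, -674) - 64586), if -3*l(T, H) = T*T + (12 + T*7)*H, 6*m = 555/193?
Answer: I*√81981627495/1158 ≈ 247.26*I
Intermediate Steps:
m = 185/386 (m = (555/193)/6 = (555*(1/193))/6 = (⅙)*(555/193) = 185/386 ≈ 0.47927)
l(T, H) = -T²/3 - H*(12 + 7*T)/3 (l(T, H) = -(T*T + (12 + T*7)*H)/3 = -(T² + (12 + 7*T)*H)/3 = -(T² + H*(12 + 7*T))/3 = -T²/3 - H*(12 + 7*T)/3)
√(l(m, -674) - 64586) = √((-4*(-674) - (185/386)²/3 - 7/3*(-674)*185/386) - 64586) = √((2696 - ⅓*34225/148996 + 436415/579) - 64586) = √((2696 - 34225/446988 + 436415/579) - 64586) = √(1541957803/446988 - 64586) = √(-27327209165/446988) = I*√81981627495/1158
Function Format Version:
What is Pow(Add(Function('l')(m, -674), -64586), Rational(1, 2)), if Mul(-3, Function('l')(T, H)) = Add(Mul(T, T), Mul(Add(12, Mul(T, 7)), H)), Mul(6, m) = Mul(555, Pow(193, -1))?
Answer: Mul(Rational(1, 1158), I, Pow(81981627495, Rational(1, 2))) ≈ Mul(247.26, I)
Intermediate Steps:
m = Rational(185, 386) (m = Mul(Rational(1, 6), Mul(555, Pow(193, -1))) = Mul(Rational(1, 6), Mul(555, Rational(1, 193))) = Mul(Rational(1, 6), Rational(555, 193)) = Rational(185, 386) ≈ 0.47927)
Function('l')(T, H) = Add(Mul(Rational(-1, 3), Pow(T, 2)), Mul(Rational(-1, 3), H, Add(12, Mul(7, T)))) (Function('l')(T, H) = Mul(Rational(-1, 3), Add(Mul(T, T), Mul(Add(12, Mul(T, 7)), H))) = Mul(Rational(-1, 3), Add(Pow(T, 2), Mul(Add(12, Mul(7, T)), H))) = Mul(Rational(-1, 3), Add(Pow(T, 2), Mul(H, Add(12, Mul(7, T))))) = Add(Mul(Rational(-1, 3), Pow(T, 2)), Mul(Rational(-1, 3), H, Add(12, Mul(7, T)))))
Pow(Add(Function('l')(m, -674), -64586), Rational(1, 2)) = Pow(Add(Add(Mul(-4, -674), Mul(Rational(-1, 3), Pow(Rational(185, 386), 2)), Mul(Rational(-7, 3), -674, Rational(185, 386))), -64586), Rational(1, 2)) = Pow(Add(Add(2696, Mul(Rational(-1, 3), Rational(34225, 148996)), Rational(436415, 579)), -64586), Rational(1, 2)) = Pow(Add(Add(2696, Rational(-34225, 446988), Rational(436415, 579)), -64586), Rational(1, 2)) = Pow(Add(Rational(1541957803, 446988), -64586), Rational(1, 2)) = Pow(Rational(-27327209165, 446988), Rational(1, 2)) = Mul(Rational(1, 1158), I, Pow(81981627495, Rational(1, 2)))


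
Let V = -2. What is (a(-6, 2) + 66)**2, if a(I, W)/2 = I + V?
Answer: 2500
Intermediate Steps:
a(I, W) = -4 + 2*I (a(I, W) = 2*(I - 2) = 2*(-2 + I) = -4 + 2*I)
(a(-6, 2) + 66)**2 = ((-4 + 2*(-6)) + 66)**2 = ((-4 - 12) + 66)**2 = (-16 + 66)**2 = 50**2 = 2500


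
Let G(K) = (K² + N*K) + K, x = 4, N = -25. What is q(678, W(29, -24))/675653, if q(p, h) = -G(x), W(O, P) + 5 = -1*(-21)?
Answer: 80/675653 ≈ 0.00011840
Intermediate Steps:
W(O, P) = 16 (W(O, P) = -5 - 1*(-21) = -5 + 21 = 16)
G(K) = K² - 24*K (G(K) = (K² - 25*K) + K = K² - 24*K)
q(p, h) = 80 (q(p, h) = -4*(-24 + 4) = -4*(-20) = -1*(-80) = 80)
q(678, W(29, -24))/675653 = 80/675653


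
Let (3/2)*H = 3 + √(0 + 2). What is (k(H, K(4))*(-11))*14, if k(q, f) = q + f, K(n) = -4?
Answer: 308 - 308*√2/3 ≈ 162.81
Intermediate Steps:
H = 2 + 2*√2/3 (H = 2*(3 + √(0 + 2))/3 = 2*(3 + √2)/3 = 2 + 2*√2/3 ≈ 2.9428)
k(q, f) = f + q
(k(H, K(4))*(-11))*14 = ((-4 + (2 + 2*√2/3))*(-11))*14 = ((-2 + 2*√2/3)*(-11))*14 = (22 - 22*√2/3)*14 = 308 - 308*√2/3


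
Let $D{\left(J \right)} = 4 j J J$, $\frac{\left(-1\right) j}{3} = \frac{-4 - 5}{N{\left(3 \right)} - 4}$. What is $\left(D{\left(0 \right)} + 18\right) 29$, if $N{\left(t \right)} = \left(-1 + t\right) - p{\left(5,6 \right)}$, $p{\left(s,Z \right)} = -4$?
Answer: $522$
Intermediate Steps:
$N{\left(t \right)} = 3 + t$ ($N{\left(t \right)} = \left(-1 + t\right) - -4 = \left(-1 + t\right) + 4 = 3 + t$)
$j = \frac{27}{2}$ ($j = - 3 \frac{-4 - 5}{\left(3 + 3\right) - 4} = - 3 \left(- \frac{9}{6 - 4}\right) = - 3 \left(- \frac{9}{2}\right) = - 3 \left(\left(-9\right) \frac{1}{2}\right) = \left(-3\right) \left(- \frac{9}{2}\right) = \frac{27}{2} \approx 13.5$)
$D{\left(J \right)} = 54 J^{2}$ ($D{\left(J \right)} = 4 \cdot \frac{27}{2} J J = 54 J^{2}$)
$\left(D{\left(0 \right)} + 18\right) 29 = \left(54 \cdot 0^{2} + 18\right) 29 = \left(54 \cdot 0 + 18\right) 29 = \left(0 + 18\right) 29 = 18 \cdot 29 = 522$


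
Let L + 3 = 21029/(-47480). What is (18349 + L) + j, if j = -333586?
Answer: -14967616229/47480 ≈ -3.1524e+5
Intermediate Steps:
L = -163469/47480 (L = -3 + 21029/(-47480) = -3 + 21029*(-1/47480) = -3 - 21029/47480 = -163469/47480 ≈ -3.4429)
(18349 + L) + j = (18349 - 163469/47480) - 333586 = 871047051/47480 - 333586 = -14967616229/47480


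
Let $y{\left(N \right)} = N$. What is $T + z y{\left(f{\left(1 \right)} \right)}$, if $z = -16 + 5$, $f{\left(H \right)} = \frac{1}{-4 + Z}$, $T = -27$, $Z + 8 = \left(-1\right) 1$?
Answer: $- \frac{340}{13} \approx -26.154$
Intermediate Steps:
$Z = -9$ ($Z = -8 - 1 = -9$)
$f{\left(H \right)} = - \frac{1}{13}$ ($f{\left(H \right)} = \frac{1}{-4 - 9} = \frac{1}{-13} = - \frac{1}{13}$)
$z = -11$
$T + z y{\left(f{\left(1 \right)} \right)} = -27 - - \frac{11}{13} = -27 + \frac{11}{13} = - \frac{340}{13}$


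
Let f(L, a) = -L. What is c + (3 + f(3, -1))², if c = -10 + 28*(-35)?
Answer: -990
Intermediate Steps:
c = -990 (c = -10 - 980 = -990)
c + (3 + f(3, -1))² = -990 + (3 - 1*3)² = -990 + (3 - 3)² = -990 + 0² = -990 + 0 = -990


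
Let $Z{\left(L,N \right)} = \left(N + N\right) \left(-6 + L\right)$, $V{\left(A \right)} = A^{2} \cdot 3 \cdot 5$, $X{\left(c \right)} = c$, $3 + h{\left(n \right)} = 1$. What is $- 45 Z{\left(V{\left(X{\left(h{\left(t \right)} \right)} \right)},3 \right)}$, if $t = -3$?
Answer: $-14580$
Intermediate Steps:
$h{\left(n \right)} = -2$ ($h{\left(n \right)} = -3 + 1 = -2$)
$V{\left(A \right)} = 15 A^{2}$ ($V{\left(A \right)} = 3 A^{2} \cdot 5 = 15 A^{2}$)
$Z{\left(L,N \right)} = 2 N \left(-6 + L\right)$
$- 45 Z{\left(V{\left(X{\left(h{\left(t \right)} \right)} \right)},3 \right)} = - 45 \cdot 2 \cdot 3 \left(-6 + 15 \left(-2\right)^{2}\right) = - 45 \cdot 2 \cdot 3 \left(-6 + 15 \cdot 4\right) = - 45 \cdot 2 \cdot 3 \left(-6 + 60\right) = - 45 \cdot 2 \cdot 3 \cdot 54 = \left(-45\right) 324 = -14580$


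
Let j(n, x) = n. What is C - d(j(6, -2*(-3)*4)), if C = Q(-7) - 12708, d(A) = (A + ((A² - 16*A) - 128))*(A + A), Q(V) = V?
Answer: -10531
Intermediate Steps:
d(A) = 2*A*(-128 + A² - 15*A) (d(A) = (A + (-128 + A² - 16*A))*(2*A) = (-128 + A² - 15*A)*(2*A) = 2*A*(-128 + A² - 15*A))
C = -12715 (C = -7 - 12708 = -12715)
C - d(j(6, -2*(-3)*4)) = -12715 - 2*6*(-128 + 6² - 15*6) = -12715 - 2*6*(-128 + 36 - 90) = -12715 - 2*6*(-182) = -12715 - 1*(-2184) = -12715 + 2184 = -10531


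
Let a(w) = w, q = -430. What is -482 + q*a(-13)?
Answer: 5108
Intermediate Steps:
-482 + q*a(-13) = -482 - 430*(-13) = -482 + 5590 = 5108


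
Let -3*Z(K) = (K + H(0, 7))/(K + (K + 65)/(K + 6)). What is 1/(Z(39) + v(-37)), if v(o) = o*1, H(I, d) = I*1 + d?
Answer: -1859/69473 ≈ -0.026759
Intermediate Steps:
H(I, d) = I + d
Z(K) = -(7 + K)/(3*(K + (65 + K)/(6 + K))) (Z(K) = -(K + (0 + 7))/(3*(K + (K + 65)/(K + 6))) = -(K + 7)/(3*(K + (65 + K)/(6 + K))) = -(7 + K)/(3*(K + (65 + K)/(6 + K))))
v(o) = o
1/(Z(39) + v(-37)) = 1/((-42 - 1*39² - 13*39)/(3*(65 + 39² + 7*39)) - 37) = 1/((-42 - 1*1521 - 507)/(3*(65 + 1521 + 273)) - 37) = 1/((⅓)*(-42 - 1521 - 507)/1859 - 37) = 1/((⅓)*(1/1859)*(-2070) - 37) = 1/(-690/1859 - 37) = 1/(-69473/1859) = -1859/69473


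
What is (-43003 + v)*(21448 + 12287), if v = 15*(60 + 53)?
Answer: -1393525380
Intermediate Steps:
v = 1695 (v = 15*113 = 1695)
(-43003 + v)*(21448 + 12287) = (-43003 + 1695)*(21448 + 12287) = -41308*33735 = -1393525380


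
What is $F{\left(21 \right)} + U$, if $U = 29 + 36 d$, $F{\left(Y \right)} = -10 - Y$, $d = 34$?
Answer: $1222$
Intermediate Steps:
$U = 1253$ ($U = 29 + 36 \cdot 34 = 29 + 1224 = 1253$)
$F{\left(21 \right)} + U = \left(-10 - 21\right) + 1253 = -31 + 1253 = 1222$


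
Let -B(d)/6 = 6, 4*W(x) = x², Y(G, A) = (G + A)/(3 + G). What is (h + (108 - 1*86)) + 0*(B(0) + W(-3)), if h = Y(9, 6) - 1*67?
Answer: -175/4 ≈ -43.750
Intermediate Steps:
Y(G, A) = (A + G)/(3 + G)
W(x) = x²/4
B(d) = -36 (B(d) = -6*6 = -36)
h = -263/4 (h = (6 + 9)/(3 + 9) - 1*67 = 15/12 - 67 = (1/12)*15 - 67 = 5/4 - 67 = -263/4 ≈ -65.750)
(h + (108 - 1*86)) + 0*(B(0) + W(-3)) = (-263/4 + (108 - 1*86)) + 0*(-36 + (¼)*(-3)²) = (-263/4 + (108 - 86)) + 0*(-36 + (¼)*9) = (-263/4 + 22) + 0*(-36 + 9/4) = -175/4 + 0*(-135/4) = -175/4 + 0 = -175/4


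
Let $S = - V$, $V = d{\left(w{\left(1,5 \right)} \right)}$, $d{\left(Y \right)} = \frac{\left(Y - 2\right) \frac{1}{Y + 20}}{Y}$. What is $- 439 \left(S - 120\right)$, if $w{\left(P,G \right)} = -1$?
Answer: $\frac{1002237}{19} \approx 52749.0$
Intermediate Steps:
$d{\left(Y \right)} = \frac{-2 + Y}{Y \left(20 + Y\right)}$ ($d{\left(Y \right)} = \frac{\left(-2 + Y\right) \frac{1}{20 + Y}}{Y} = \frac{\frac{1}{20 + Y} \left(-2 + Y\right)}{Y} = \frac{-2 + Y}{Y \left(20 + Y\right)}$)
$V = \frac{3}{19}$ ($V = \frac{-2 - 1}{\left(-1\right) \left(20 - 1\right)} = \left(-1\right) \frac{1}{19} \left(-3\right) = \frac{3}{19} \approx 0.15789$)
$S = - \frac{3}{19}$ ($S = \left(-1\right) \frac{3}{19} = - \frac{3}{19} \approx -0.15789$)
$- 439 \left(S - 120\right) = - 439 \left(- \frac{3}{19} - 120\right) = \left(-439\right) \left(- \frac{2283}{19}\right) = \frac{1002237}{19}$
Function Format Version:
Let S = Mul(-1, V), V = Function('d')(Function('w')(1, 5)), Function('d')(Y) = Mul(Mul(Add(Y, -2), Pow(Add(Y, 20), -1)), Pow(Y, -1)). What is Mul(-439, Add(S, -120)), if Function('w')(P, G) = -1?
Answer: Rational(1002237, 19) ≈ 52749.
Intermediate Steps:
Function('d')(Y) = Mul(Pow(Y, -1), Pow(Add(20, Y), -1), Add(-2, Y)) (Function('d')(Y) = Mul(Mul(Add(-2, Y), Pow(Add(20, Y), -1)), Pow(Y, -1)) = Mul(Mul(Pow(Add(20, Y), -1), Add(-2, Y)), Pow(Y, -1)) = Mul(Pow(Y, -1), Pow(Add(20, Y), -1), Add(-2, Y)))
V = Rational(3, 19) (V = Mul(Pow(-1, -1), Pow(Add(20, -1), -1), Add(-2, -1)) = Mul(-1, Pow(19, -1), -3) = Mul(-1, Rational(1, 19), -3) = Rational(3, 19) ≈ 0.15789)
S = Rational(-3, 19) (S = Mul(-1, Rational(3, 19)) = Rational(-3, 19) ≈ -0.15789)
Mul(-439, Add(S, -120)) = Mul(-439, Add(Rational(-3, 19), -120)) = Mul(-439, Rational(-2283, 19)) = Rational(1002237, 19)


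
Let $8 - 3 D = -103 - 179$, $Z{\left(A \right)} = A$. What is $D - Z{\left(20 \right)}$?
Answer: $\frac{230}{3} \approx 76.667$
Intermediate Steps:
$D = \frac{290}{3}$ ($D = \frac{8}{3} - \frac{-103 - 179}{3} = \frac{8}{3} - -94 = \frac{8}{3} + 94 = \frac{290}{3} \approx 96.667$)
$D - Z{\left(20 \right)} = \frac{290}{3} - 20 = \frac{230}{3}$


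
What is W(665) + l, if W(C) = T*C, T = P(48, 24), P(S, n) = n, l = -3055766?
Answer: -3039806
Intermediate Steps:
T = 24
W(C) = 24*C
W(665) + l = 24*665 - 3055766 = 15960 - 3055766 = -3039806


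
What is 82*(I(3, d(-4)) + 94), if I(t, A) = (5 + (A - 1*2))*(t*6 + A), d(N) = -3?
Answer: 7708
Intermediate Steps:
I(t, A) = (3 + A)*(A + 6*t) (I(t, A) = (5 + (A - 2))*(6*t + A) = (5 + (-2 + A))*(A + 6*t) = (3 + A)*(A + 6*t))
82*(I(3, d(-4)) + 94) = 82*(((-3)² + 3*(-3) + 18*3 + 6*(-3)*3) + 94) = 82*((9 - 9 + 54 - 54) + 94) = 82*(0 + 94) = 82*94 = 7708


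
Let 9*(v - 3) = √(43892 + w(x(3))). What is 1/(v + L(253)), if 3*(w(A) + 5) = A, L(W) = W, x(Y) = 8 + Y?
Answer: 7776/1974197 - 9*√98754/7896788 ≈ 0.0035807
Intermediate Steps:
w(A) = -5 + A/3
v = 3 + 2*√98754/27 (v = 3 + √(43892 + (-5 + (8 + 3)/3))/9 = 3 + √(43892 + (-5 + (⅓)*11))/9 = 3 + √(43892 + (-5 + 11/3))/9 = 3 + √(43892 - 4/3)/9 = 3 + √(131672/3)/9 = 3 + (2*√98754/3)/9 = 3 + 2*√98754/27 ≈ 26.278)
1/(v + L(253)) = 1/((3 + 2*√98754/27) + 253) = 1/(256 + 2*√98754/27)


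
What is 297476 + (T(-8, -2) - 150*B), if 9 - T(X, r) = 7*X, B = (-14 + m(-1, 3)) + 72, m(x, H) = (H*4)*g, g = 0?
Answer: 288841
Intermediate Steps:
m(x, H) = 0 (m(x, H) = (H*4)*0 = (4*H)*0 = 0)
B = 58 (B = (-14 + 0) + 72 = -14 + 72 = 58)
T(X, r) = 9 - 7*X
297476 + (T(-8, -2) - 150*B) = 297476 + ((9 - 7*(-8)) - 150*58) = 297476 + ((9 + 56) - 8700) = 297476 + (65 - 8700) = 297476 - 8635 = 288841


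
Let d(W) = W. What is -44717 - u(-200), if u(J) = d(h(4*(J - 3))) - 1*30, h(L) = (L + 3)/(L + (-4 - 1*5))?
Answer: -36688836/821 ≈ -44688.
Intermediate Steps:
h(L) = (3 + L)/(-9 + L) (h(L) = (3 + L)/(L + (-4 - 5)) = (3 + L)/(L - 9) = (3 + L)/(-9 + L))
u(J) = -30 + (-9 + 4*J)/(-21 + 4*J) (u(J) = (3 + 4*(J - 3))/(-9 + 4*(J - 3)) - 1*30 = (3 + 4*(-3 + J))/(-9 + 4*(-3 + J)) - 30 = (3 + (-12 + 4*J))/(-9 + (-12 + 4*J)) - 30 = (-9 + 4*J)/(-21 + 4*J) - 30 = -30 + (-9 + 4*J)/(-21 + 4*J))
-44717 - u(-200) = -44717 - (621 - 116*(-200))/(-21 + 4*(-200)) = -44717 - (621 + 23200)/(-21 - 800) = -44717 - 23821/(-821) = -44717 - (-1)*23821/821 = -44717 - 1*(-23821/821) = -44717 + 23821/821 = -36688836/821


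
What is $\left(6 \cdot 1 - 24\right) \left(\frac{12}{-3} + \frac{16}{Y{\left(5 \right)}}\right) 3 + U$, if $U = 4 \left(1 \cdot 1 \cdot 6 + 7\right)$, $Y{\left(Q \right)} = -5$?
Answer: $\frac{2204}{5} \approx 440.8$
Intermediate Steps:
$U = 52$ ($U = 4 \left(1 \cdot 6 + 7\right) = 4 \left(6 + 7\right) = 4 \cdot 13 = 52$)
$\left(6 \cdot 1 - 24\right) \left(\frac{12}{-3} + \frac{16}{Y{\left(5 \right)}}\right) 3 + U = \left(6 \cdot 1 - 24\right) \left(\frac{12}{-3} + \frac{16}{-5}\right) 3 + 52 = \left(6 - 24\right) \left(12 \left(- \frac{1}{3}\right) + 16 \left(- \frac{1}{5}\right)\right) 3 + 52 = - 18 \left(-4 - \frac{16}{5}\right) 3 + 52 = - 18 \left(\left(- \frac{36}{5}\right) 3\right) + 52 = \left(-18\right) \left(- \frac{108}{5}\right) + 52 = \frac{1944}{5} + 52 = \frac{2204}{5}$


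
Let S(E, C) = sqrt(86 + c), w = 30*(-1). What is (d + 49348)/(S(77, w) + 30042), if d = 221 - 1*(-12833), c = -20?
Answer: 312446814/150420283 - 31201*sqrt(66)/451260849 ≈ 2.0766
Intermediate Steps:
d = 13054 (d = 221 + 12833 = 13054)
w = -30
S(E, C) = sqrt(66) (S(E, C) = sqrt(86 - 20) = sqrt(66))
(d + 49348)/(S(77, w) + 30042) = (13054 + 49348)/(sqrt(66) + 30042) = 62402/(30042 + sqrt(66))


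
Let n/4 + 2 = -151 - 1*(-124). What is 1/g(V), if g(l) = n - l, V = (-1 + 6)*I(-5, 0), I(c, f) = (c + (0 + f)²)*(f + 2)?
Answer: -1/66 ≈ -0.015152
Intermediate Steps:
I(c, f) = (2 + f)*(c + f²) (I(c, f) = (c + f²)*(2 + f) = (2 + f)*(c + f²))
V = -50 (V = (-1 + 6)*(0³ + 2*(-5) + 2*0² - 5*0) = 5*(0 - 10 + 2*0 + 0) = 5*(0 - 10 + 0 + 0) = 5*(-10) = -50)
n = -116 (n = -8 + 4*(-151 - 1*(-124)) = -8 + 4*(-151 + 124) = -8 + 4*(-27) = -8 - 108 = -116)
g(l) = -116 - l
1/g(V) = 1/(-116 - 1*(-50)) = 1/(-116 + 50) = 1/(-66) = -1/66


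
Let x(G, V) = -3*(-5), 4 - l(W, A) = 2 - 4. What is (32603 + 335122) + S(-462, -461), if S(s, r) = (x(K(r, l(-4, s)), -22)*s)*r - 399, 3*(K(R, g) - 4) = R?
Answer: 3562056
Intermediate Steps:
l(W, A) = 6 (l(W, A) = 4 - (2 - 4) = 4 - 1*(-2) = 4 + 2 = 6)
K(R, g) = 4 + R/3
x(G, V) = 15
S(s, r) = -399 + 15*r*s (S(s, r) = (15*s)*r - 399 = 15*r*s - 399 = -399 + 15*r*s)
(32603 + 335122) + S(-462, -461) = (32603 + 335122) + (-399 + 15*(-461)*(-462)) = 367725 + (-399 + 3194730) = 367725 + 3194331 = 3562056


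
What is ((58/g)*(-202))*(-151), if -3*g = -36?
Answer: 442279/3 ≈ 1.4743e+5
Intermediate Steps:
g = 12 (g = -1/3*(-36) = 12)
((58/g)*(-202))*(-151) = ((58/12)*(-202))*(-151) = ((58*(1/12))*(-202))*(-151) = ((29/6)*(-202))*(-151) = -2929/3*(-151) = 442279/3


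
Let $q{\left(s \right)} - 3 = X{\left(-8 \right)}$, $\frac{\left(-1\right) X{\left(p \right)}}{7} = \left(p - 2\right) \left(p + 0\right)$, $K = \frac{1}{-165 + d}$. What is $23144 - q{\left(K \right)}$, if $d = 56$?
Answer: $23701$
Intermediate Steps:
$K = - \frac{1}{109}$ ($K = \frac{1}{-165 + 56} = \frac{1}{-109} = - \frac{1}{109} \approx -0.0091743$)
$X{\left(p \right)} = - 7 p \left(-2 + p\right)$ ($X{\left(p \right)} = - 7 \left(p - 2\right) \left(p + 0\right) = - 7 \left(-2 + p\right) p = - 7 p \left(-2 + p\right)$)
$q{\left(s \right)} = -557$ ($q{\left(s \right)} = 3 + 7 \left(-8\right) \left(2 - -8\right) = 3 + 7 \left(-8\right) \left(2 + 8\right) = 3 + 7 \left(-8\right) 10 = 3 - 560 = -557$)
$23144 - q{\left(K \right)} = 23144 - -557 = 23144 + 557 = 23701$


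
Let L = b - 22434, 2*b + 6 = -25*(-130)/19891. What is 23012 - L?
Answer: 904024434/19891 ≈ 45449.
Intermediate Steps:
b = -58048/19891 (b = -3 + (-25*(-130)/19891)/2 = -3 + (3250*(1/19891))/2 = -3 + (½)*(3250/19891) = -3 + 1625/19891 = -58048/19891 ≈ -2.9183)
L = -446292742/19891 (L = -58048/19891 - 22434 = -446292742/19891 ≈ -22437.)
23012 - L = 23012 - 1*(-446292742/19891) = 23012 + 446292742/19891 = 904024434/19891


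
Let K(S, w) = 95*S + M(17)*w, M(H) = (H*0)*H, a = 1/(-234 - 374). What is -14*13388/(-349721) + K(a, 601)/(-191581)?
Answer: 1149070868349/2143996764832 ≈ 0.53595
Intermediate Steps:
a = -1/608 (a = 1/(-608) = -1/608 ≈ -0.0016447)
M(H) = 0 (M(H) = 0*H = 0)
K(S, w) = 95*S (K(S, w) = 95*S + 0*w = 95*S + 0 = 95*S)
-14*13388/(-349721) + K(a, 601)/(-191581) = -14*13388/(-349721) + (95*(-1/608))/(-191581) = -187432*(-1/349721) - 5/32*(-1/191581) = 187432/349721 + 5/6130592 = 1149070868349/2143996764832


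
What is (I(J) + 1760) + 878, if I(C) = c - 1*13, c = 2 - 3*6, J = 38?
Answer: 2609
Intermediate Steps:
c = -16 (c = 2 - 1*18 = 2 - 18 = -16)
I(C) = -29 (I(C) = -16 - 1*13 = -16 - 13 = -29)
(I(J) + 1760) + 878 = (-29 + 1760) + 878 = 1731 + 878 = 2609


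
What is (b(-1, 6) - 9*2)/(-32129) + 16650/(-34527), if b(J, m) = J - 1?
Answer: -178085770/369772661 ≈ -0.48161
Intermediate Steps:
b(J, m) = -1 + J
(b(-1, 6) - 9*2)/(-32129) + 16650/(-34527) = ((-1 - 1) - 9*2)/(-32129) + 16650/(-34527) = (-2 - 18)*(-1/32129) + 16650*(-1/34527) = -20*(-1/32129) - 5550/11509 = 20/32129 - 5550/11509 = -178085770/369772661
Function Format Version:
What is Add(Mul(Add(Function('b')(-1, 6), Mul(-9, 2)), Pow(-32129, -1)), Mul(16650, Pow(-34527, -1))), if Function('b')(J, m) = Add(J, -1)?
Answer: Rational(-178085770, 369772661) ≈ -0.48161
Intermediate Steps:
Function('b')(J, m) = Add(-1, J)
Add(Mul(Add(Function('b')(-1, 6), Mul(-9, 2)), Pow(-32129, -1)), Mul(16650, Pow(-34527, -1))) = Add(Mul(Add(Add(-1, -1), Mul(-9, 2)), Pow(-32129, -1)), Mul(16650, Pow(-34527, -1))) = Add(Mul(Add(-2, -18), Rational(-1, 32129)), Mul(16650, Rational(-1, 34527))) = Add(Mul(-20, Rational(-1, 32129)), Rational(-5550, 11509)) = Add(Rational(20, 32129), Rational(-5550, 11509)) = Rational(-178085770, 369772661)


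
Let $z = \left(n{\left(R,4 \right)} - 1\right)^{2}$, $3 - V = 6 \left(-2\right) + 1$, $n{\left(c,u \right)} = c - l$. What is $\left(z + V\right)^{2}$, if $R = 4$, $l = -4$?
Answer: $3969$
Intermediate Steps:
$n{\left(c,u \right)} = 4 + c$ ($n{\left(c,u \right)} = c - -4 = c + 4 = 4 + c$)
$V = 14$ ($V = 3 - \left(6 \left(-2\right) + 1\right) = 3 - \left(-12 + 1\right) = 3 - -11 = 3 + 11 = 14$)
$z = 49$ ($z = \left(\left(4 + 4\right) - 1\right)^{2} = \left(8 - 1\right)^{2} = 7^{2} = 49$)
$\left(z + V\right)^{2} = \left(49 + 14\right)^{2} = 63^{2} = 3969$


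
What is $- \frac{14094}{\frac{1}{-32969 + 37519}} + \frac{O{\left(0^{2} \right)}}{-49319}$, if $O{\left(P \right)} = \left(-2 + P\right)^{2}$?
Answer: $- \frac{3162714036304}{49319} \approx -6.4128 \cdot 10^{7}$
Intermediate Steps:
$- \frac{14094}{\frac{1}{-32969 + 37519}} + \frac{O{\left(0^{2} \right)}}{-49319} = - \frac{14094}{\frac{1}{-32969 + 37519}} + \frac{\left(-2 + 0^{2}\right)^{2}}{-49319} = - \frac{14094}{\frac{1}{4550}} + \left(-2 + 0\right)^{2} \left(- \frac{1}{49319}\right) = - 14094 \frac{1}{\frac{1}{4550}} + \left(-2\right)^{2} \left(- \frac{1}{49319}\right) = \left(-14094\right) 4550 + 4 \left(- \frac{1}{49319}\right) = -64127700 - \frac{4}{49319} = - \frac{3162714036304}{49319}$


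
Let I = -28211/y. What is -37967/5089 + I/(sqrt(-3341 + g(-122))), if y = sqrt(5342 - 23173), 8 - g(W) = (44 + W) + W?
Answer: -37967/5089 + 28211*sqrt(55864523)/55864523 ≈ -3.6862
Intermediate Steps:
g(W) = -36 - 2*W (g(W) = 8 - ((44 + W) + W) = 8 - (44 + 2*W) = 8 + (-44 - 2*W) = -36 - 2*W)
y = I*sqrt(17831) (y = sqrt(-17831) = I*sqrt(17831) ≈ 133.53*I)
I = 28211*I*sqrt(17831)/17831 (I = -28211*(-I*sqrt(17831)/17831) = -(-28211)*I*sqrt(17831)/17831 = 28211*I*sqrt(17831)/17831 ≈ 211.27*I)
-37967/5089 + I/(sqrt(-3341 + g(-122))) = -37967/5089 + (28211*I*sqrt(17831)/17831)/(sqrt(-3341 + (-36 - 2*(-122)))) = -37967*1/5089 + (28211*I*sqrt(17831)/17831)/(sqrt(-3341 + (-36 + 244))) = -37967/5089 + (28211*I*sqrt(17831)/17831)/(sqrt(-3341 + 208)) = -37967/5089 + (28211*I*sqrt(17831)/17831)/(sqrt(-3133)) = -37967/5089 + (28211*I*sqrt(17831)/17831)/((I*sqrt(3133))) = -37967/5089 + (28211*I*sqrt(17831)/17831)*(-I*sqrt(3133)/3133) = -37967/5089 + 28211*sqrt(55864523)/55864523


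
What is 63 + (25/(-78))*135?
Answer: 513/26 ≈ 19.731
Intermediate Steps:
63 + (25/(-78))*135 = 63 + (25*(-1/78))*135 = 63 - 25/78*135 = 63 - 1125/26 = 513/26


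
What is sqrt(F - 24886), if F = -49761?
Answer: I*sqrt(74647) ≈ 273.22*I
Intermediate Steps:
sqrt(F - 24886) = sqrt(-49761 - 24886) = sqrt(-74647) = I*sqrt(74647)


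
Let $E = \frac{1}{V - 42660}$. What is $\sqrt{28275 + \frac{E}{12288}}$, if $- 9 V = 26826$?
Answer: $\frac{\sqrt{2171245992857872678}}{8763008} \approx 168.15$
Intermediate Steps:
$V = - \frac{8942}{3}$ ($V = \left(- \frac{1}{9}\right) 26826 = - \frac{8942}{3} \approx -2980.7$)
$E = - \frac{3}{136922}$ ($E = \frac{1}{- \frac{8942}{3} - 42660} = \frac{1}{- \frac{136922}{3}} = - \frac{3}{136922} \approx -2.191 \cdot 10^{-5}$)
$\sqrt{28275 + \frac{E}{12288}} = \sqrt{28275 - \frac{3}{136922 \cdot 12288}} = \sqrt{28275 - \frac{1}{560832512}} = \sqrt{\frac{15857539276799}{560832512}} = \frac{\sqrt{2171245992857872678}}{8763008}$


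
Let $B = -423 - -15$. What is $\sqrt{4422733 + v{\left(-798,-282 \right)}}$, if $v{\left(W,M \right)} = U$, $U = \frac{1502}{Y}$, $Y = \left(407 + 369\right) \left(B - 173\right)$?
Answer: $\frac{\sqrt{56188371626356361}}{112714} \approx 2103.0$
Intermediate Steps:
$B = -408$ ($B = -423 + 15 = -408$)
$Y = -450856$ ($Y = \left(407 + 369\right) \left(-408 - 173\right) = 776 \left(-581\right) = -450856$)
$U = - \frac{751}{225428}$ ($U = \frac{1502}{-450856} = 1502 \left(- \frac{1}{450856}\right) = - \frac{751}{225428} \approx -0.0033314$)
$v{\left(W,M \right)} = - \frac{751}{225428}$
$\sqrt{4422733 + v{\left(-798,-282 \right)}} = \sqrt{4422733 - \frac{751}{225428}} = \sqrt{\frac{997007853973}{225428}} = \frac{\sqrt{56188371626356361}}{112714}$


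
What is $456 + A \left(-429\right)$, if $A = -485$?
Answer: $208521$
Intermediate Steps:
$456 + A \left(-429\right) = 456 - -208065 = 456 + 208065 = 208521$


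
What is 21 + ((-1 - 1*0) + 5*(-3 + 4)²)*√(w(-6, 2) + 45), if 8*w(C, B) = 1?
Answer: 21 + 19*√2 ≈ 47.870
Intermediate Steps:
w(C, B) = ⅛ (w(C, B) = (⅛)*1 = ⅛)
21 + ((-1 - 1*0) + 5*(-3 + 4)²)*√(w(-6, 2) + 45) = 21 + ((-1 - 1*0) + 5*(-3 + 4)²)*√(⅛ + 45) = 21 + ((-1 + 0) + 5*1²)*√(361/8) = 21 + (-1 + 5*1)*(19*√2/4) = 21 + (-1 + 5)*(19*√2/4) = 21 + 4*(19*√2/4) = 21 + 19*√2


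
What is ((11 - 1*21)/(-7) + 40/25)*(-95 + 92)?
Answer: -318/35 ≈ -9.0857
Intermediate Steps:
((11 - 1*21)/(-7) + 40/25)*(-95 + 92) = ((11 - 21)*(-1/7) + 40*(1/25))*(-3) = (-10*(-1/7) + 8/5)*(-3) = (10/7 + 8/5)*(-3) = (106/35)*(-3) = -318/35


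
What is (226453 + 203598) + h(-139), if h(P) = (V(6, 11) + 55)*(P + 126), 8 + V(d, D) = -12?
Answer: 429596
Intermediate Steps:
V(d, D) = -20 (V(d, D) = -8 - 12 = -20)
h(P) = 4410 + 35*P (h(P) = (-20 + 55)*(P + 126) = 35*(126 + P) = 4410 + 35*P)
(226453 + 203598) + h(-139) = (226453 + 203598) + (4410 + 35*(-139)) = 430051 + (4410 - 4865) = 430051 - 455 = 429596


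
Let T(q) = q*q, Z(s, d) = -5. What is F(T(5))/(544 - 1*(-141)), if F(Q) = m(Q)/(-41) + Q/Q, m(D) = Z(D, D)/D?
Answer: 206/140425 ≈ 0.0014670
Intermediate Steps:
m(D) = -5/D
T(q) = q²
F(Q) = 1 + 5/(41*Q) (F(Q) = -5/Q/(-41) + Q/Q = -5/Q*(-1/41) + 1 = 5/(41*Q) + 1 = 1 + 5/(41*Q))
F(T(5))/(544 - 1*(-141)) = ((5/41 + 5²)/(5²))/(544 - 1*(-141)) = ((5/41 + 25)/25)/(544 + 141) = ((1/25)*(1030/41))/685 = (206/205)*(1/685) = 206/140425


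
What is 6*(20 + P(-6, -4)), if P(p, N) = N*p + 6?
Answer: 300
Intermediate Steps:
P(p, N) = 6 + N*p
6*(20 + P(-6, -4)) = 6*(20 + (6 - 4*(-6))) = 6*(20 + (6 + 24)) = 6*(20 + 30) = 6*50 = 300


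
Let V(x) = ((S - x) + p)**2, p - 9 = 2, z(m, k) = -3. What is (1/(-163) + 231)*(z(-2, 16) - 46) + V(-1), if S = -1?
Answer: -1825225/163 ≈ -11198.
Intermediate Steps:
p = 11 (p = 9 + 2 = 11)
V(x) = (10 - x)**2 (V(x) = ((-1 - x) + 11)**2 = (10 - x)**2)
(1/(-163) + 231)*(z(-2, 16) - 46) + V(-1) = (1/(-163) + 231)*(-3 - 46) + (-10 - 1)**2 = (-1/163 + 231)*(-49) + (-11)**2 = (37652/163)*(-49) + 121 = -1844948/163 + 121 = -1825225/163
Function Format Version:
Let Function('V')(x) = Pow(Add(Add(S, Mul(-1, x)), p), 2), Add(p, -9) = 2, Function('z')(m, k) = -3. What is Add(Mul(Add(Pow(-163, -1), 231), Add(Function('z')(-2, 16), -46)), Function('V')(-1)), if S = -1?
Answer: Rational(-1825225, 163) ≈ -11198.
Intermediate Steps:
p = 11 (p = Add(9, 2) = 11)
Function('V')(x) = Pow(Add(10, Mul(-1, x)), 2) (Function('V')(x) = Pow(Add(Add(-1, Mul(-1, x)), 11), 2) = Pow(Add(10, Mul(-1, x)), 2))
Add(Mul(Add(Pow(-163, -1), 231), Add(Function('z')(-2, 16), -46)), Function('V')(-1)) = Add(Mul(Add(Pow(-163, -1), 231), Add(-3, -46)), Pow(Add(-10, -1), 2)) = Add(Mul(Add(Rational(-1, 163), 231), -49), Pow(-11, 2)) = Add(Mul(Rational(37652, 163), -49), 121) = Add(Rational(-1844948, 163), 121) = Rational(-1825225, 163)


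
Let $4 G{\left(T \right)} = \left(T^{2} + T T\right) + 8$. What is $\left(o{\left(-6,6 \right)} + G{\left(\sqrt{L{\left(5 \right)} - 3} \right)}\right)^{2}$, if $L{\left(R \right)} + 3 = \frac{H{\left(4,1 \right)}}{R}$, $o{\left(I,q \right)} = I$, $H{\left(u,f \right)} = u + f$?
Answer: $\frac{169}{4} \approx 42.25$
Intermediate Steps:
$H{\left(u,f \right)} = f + u$
$L{\left(R \right)} = -3 + \frac{5}{R}$ ($L{\left(R \right)} = -3 + \frac{1 + 4}{R} = -3 + \frac{5}{R}$)
$G{\left(T \right)} = 2 + \frac{T^{2}}{2}$ ($G{\left(T \right)} = \frac{\left(T^{2} + T T\right) + 8}{4} = \frac{\left(T^{2} + T^{2}\right) + 8}{4} = \frac{2 T^{2} + 8}{4} = \frac{8 + 2 T^{2}}{4} = 2 + \frac{T^{2}}{2}$)
$\left(o{\left(-6,6 \right)} + G{\left(\sqrt{L{\left(5 \right)} - 3} \right)}\right)^{2} = \left(-6 + \left(2 + \frac{\left(\sqrt{\left(-3 + \frac{5}{5}\right) - 3}\right)^{2}}{2}\right)\right)^{2} = \left(-6 + \left(2 + \frac{\left(\sqrt{\left(-3 + 5 \cdot \frac{1}{5}\right) - 3}\right)^{2}}{2}\right)\right)^{2} = \left(-6 + \left(2 + \frac{\left(\sqrt{\left(-3 + 1\right) - 3}\right)^{2}}{2}\right)\right)^{2} = \left(-6 + \left(2 + \frac{\left(\sqrt{-2 - 3}\right)^{2}}{2}\right)\right)^{2} = \left(-6 + \left(2 + \frac{\left(\sqrt{-5}\right)^{2}}{2}\right)\right)^{2} = \left(-6 + \left(2 + \frac{\left(i \sqrt{5}\right)^{2}}{2}\right)\right)^{2} = \left(-6 + \left(2 + \frac{1}{2} \left(-5\right)\right)\right)^{2} = \left(-6 + \left(2 - \frac{5}{2}\right)\right)^{2} = \left(-6 - \frac{1}{2}\right)^{2} = \left(- \frac{13}{2}\right)^{2} = \frac{169}{4}$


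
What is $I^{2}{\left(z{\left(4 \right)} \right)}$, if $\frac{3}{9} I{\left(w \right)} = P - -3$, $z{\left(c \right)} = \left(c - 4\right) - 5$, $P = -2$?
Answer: $9$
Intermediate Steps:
$z{\left(c \right)} = -9 + c$ ($z{\left(c \right)} = \left(-4 + c\right) - 5 = -9 + c$)
$I{\left(w \right)} = 3$ ($I{\left(w \right)} = 3 \left(-2 - -3\right) = 3 \left(-2 + 3\right) = 3 \cdot 1 = 3$)
$I^{2}{\left(z{\left(4 \right)} \right)} = 3^{2} = 9$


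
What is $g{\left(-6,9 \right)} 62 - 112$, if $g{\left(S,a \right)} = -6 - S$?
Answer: $-112$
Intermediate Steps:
$g{\left(-6,9 \right)} 62 - 112 = \left(-6 - -6\right) 62 - 112 = \left(-6 + 6\right) 62 - 112 = 0 \cdot 62 - 112 = 0 - 112 = -112$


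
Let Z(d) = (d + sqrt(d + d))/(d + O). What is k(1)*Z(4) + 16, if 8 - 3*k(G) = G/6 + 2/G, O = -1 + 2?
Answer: 158/9 + 7*sqrt(2)/9 ≈ 18.655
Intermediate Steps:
O = 1
Z(d) = (d + sqrt(2)*sqrt(d))/(1 + d) (Z(d) = (d + sqrt(d + d))/(d + 1) = (d + sqrt(2*d))/(1 + d) = (d + sqrt(2)*sqrt(d))/(1 + d))
k(G) = 8/3 - 2/(3*G) - G/18 (k(G) = 8/3 - (G/6 + 2/G)/3 = 8/3 - (2/G + G/6)/3 = 8/3 + (-2/(3*G) - G/18) = 8/3 - 2/(3*G) - G/18)
k(1)*Z(4) + 16 = ((1/18)*(-12 - 1*1*(-48 + 1))/1)*((4 + sqrt(2)*sqrt(4))/(1 + 4)) + 16 = ((1/18)*1*(-12 - 1*1*(-47)))*((4 + sqrt(2)*2)/5) + 16 = ((1/18)*1*(-12 + 47))*((4 + 2*sqrt(2))/5) + 16 = ((1/18)*1*35)*(4/5 + 2*sqrt(2)/5) + 16 = 35*(4/5 + 2*sqrt(2)/5)/18 + 16 = (14/9 + 7*sqrt(2)/9) + 16 = 158/9 + 7*sqrt(2)/9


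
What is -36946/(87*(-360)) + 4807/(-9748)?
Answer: 225856/328995 ≈ 0.68650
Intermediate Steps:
-36946/(87*(-360)) + 4807/(-9748) = -36946/(-31320) + 4807*(-1/9748) = -36946*(-1/31320) - 4807/9748 = 637/540 - 4807/9748 = 225856/328995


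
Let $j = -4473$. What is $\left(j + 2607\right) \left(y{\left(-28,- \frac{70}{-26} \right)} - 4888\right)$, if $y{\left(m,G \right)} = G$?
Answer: $\frac{118507794}{13} \approx 9.116 \cdot 10^{6}$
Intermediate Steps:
$\left(j + 2607\right) \left(y{\left(-28,- \frac{70}{-26} \right)} - 4888\right) = \left(-4473 + 2607\right) \left(- \frac{70}{-26} - 4888\right) = - 1866 \left(\left(-70\right) \left(- \frac{1}{26}\right) - 4888\right) = - 1866 \left(\frac{35}{13} - 4888\right) = \left(-1866\right) \left(- \frac{63509}{13}\right) = \frac{118507794}{13}$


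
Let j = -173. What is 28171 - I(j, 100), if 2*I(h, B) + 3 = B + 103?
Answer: 28071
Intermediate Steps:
I(h, B) = 50 + B/2 (I(h, B) = -3/2 + (B + 103)/2 = -3/2 + (103 + B)/2 = -3/2 + (103/2 + B/2) = 50 + B/2)
28171 - I(j, 100) = 28171 - (50 + (1/2)*100) = 28171 - (50 + 50) = 28171 - 1*100 = 28171 - 100 = 28071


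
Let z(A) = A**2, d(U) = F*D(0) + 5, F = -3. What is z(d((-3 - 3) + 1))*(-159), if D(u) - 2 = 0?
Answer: -159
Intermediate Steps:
D(u) = 2 (D(u) = 2 + 0 = 2)
d(U) = -1 (d(U) = -3*2 + 5 = -6 + 5 = -1)
z(d((-3 - 3) + 1))*(-159) = (-1)**2*(-159) = 1*(-159) = -159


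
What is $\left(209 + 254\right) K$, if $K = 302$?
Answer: $139826$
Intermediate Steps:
$\left(209 + 254\right) K = \left(209 + 254\right) 302 = 463 \cdot 302 = 139826$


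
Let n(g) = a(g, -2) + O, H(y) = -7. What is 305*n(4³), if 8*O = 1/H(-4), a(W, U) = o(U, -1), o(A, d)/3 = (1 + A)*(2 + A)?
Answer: -305/56 ≈ -5.4464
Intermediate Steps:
o(A, d) = 3*(1 + A)*(2 + A) (o(A, d) = 3*((1 + A)*(2 + A)) = 3*(1 + A)*(2 + A))
a(W, U) = 6 + 3*U² + 9*U
O = -1/56 (O = (⅛)/(-7) = (⅛)*(-⅐) = -1/56 ≈ -0.017857)
n(g) = -1/56 (n(g) = (6 + 3*(-2)² + 9*(-2)) - 1/56 = (6 + 3*4 - 18) - 1/56 = (6 + 12 - 18) - 1/56 = 0 - 1/56 = -1/56)
305*n(4³) = 305*(-1/56) = -305/56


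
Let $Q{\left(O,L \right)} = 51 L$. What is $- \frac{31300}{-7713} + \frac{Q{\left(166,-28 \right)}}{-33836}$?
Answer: $\frac{267520241}{65244267} \approx 4.1003$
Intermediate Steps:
$- \frac{31300}{-7713} + \frac{Q{\left(166,-28 \right)}}{-33836} = - \frac{31300}{-7713} + \frac{51 \left(-28\right)}{-33836} = \left(-31300\right) \left(- \frac{1}{7713}\right) - - \frac{357}{8459} = \frac{31300}{7713} + \frac{357}{8459} = \frac{267520241}{65244267}$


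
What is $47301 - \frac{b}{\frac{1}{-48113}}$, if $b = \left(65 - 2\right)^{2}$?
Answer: $191007798$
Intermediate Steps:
$b = 3969$ ($b = 63^{2} = 3969$)
$47301 - \frac{b}{\frac{1}{-48113}} = 47301 - \frac{3969}{\frac{1}{-48113}} = 47301 - \frac{3969}{- \frac{1}{48113}} = 47301 - 3969 \left(-48113\right) = 47301 - -190960497 = 47301 + 190960497 = 191007798$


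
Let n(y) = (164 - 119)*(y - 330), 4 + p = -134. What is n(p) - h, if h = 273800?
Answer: -294860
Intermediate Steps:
p = -138 (p = -4 - 134 = -138)
n(y) = -14850 + 45*y (n(y) = 45*(-330 + y) = -14850 + 45*y)
n(p) - h = (-14850 + 45*(-138)) - 1*273800 = (-14850 - 6210) - 273800 = -21060 - 273800 = -294860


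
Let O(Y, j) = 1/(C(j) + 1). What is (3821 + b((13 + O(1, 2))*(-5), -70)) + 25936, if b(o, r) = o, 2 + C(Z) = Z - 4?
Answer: 89081/3 ≈ 29694.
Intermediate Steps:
C(Z) = -6 + Z (C(Z) = -2 + (Z - 4) = -2 + (-4 + Z) = -6 + Z)
O(Y, j) = 1/(-5 + j) (O(Y, j) = 1/((-6 + j) + 1) = 1/(-5 + j))
(3821 + b((13 + O(1, 2))*(-5), -70)) + 25936 = (3821 + (13 + 1/(-5 + 2))*(-5)) + 25936 = (3821 + (13 + 1/(-3))*(-5)) + 25936 = (3821 + (13 - 1/3)*(-5)) + 25936 = (3821 + (38/3)*(-5)) + 25936 = (3821 - 190/3) + 25936 = 11273/3 + 25936 = 89081/3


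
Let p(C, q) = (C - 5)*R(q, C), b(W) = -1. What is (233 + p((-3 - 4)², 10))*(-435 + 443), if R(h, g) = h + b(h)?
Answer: 5032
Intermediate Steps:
R(h, g) = -1 + h (R(h, g) = h - 1 = -1 + h)
p(C, q) = (-1 + q)*(-5 + C) (p(C, q) = (C - 5)*(-1 + q) = (-5 + C)*(-1 + q) = (-1 + q)*(-5 + C))
(233 + p((-3 - 4)², 10))*(-435 + 443) = (233 + (-1 + 10)*(-5 + (-3 - 4)²))*(-435 + 443) = (233 + 9*(-5 + (-7)²))*8 = (233 + 9*(-5 + 49))*8 = (233 + 9*44)*8 = (233 + 396)*8 = 629*8 = 5032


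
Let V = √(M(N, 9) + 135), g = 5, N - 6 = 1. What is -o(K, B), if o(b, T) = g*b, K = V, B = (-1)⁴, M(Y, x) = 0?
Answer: -15*√15 ≈ -58.095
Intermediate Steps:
N = 7 (N = 6 + 1 = 7)
B = 1
V = 3*√15 (V = √(0 + 135) = √135 = 3*√15 ≈ 11.619)
K = 3*√15 ≈ 11.619
o(b, T) = 5*b
-o(K, B) = -5*3*√15 = -15*√15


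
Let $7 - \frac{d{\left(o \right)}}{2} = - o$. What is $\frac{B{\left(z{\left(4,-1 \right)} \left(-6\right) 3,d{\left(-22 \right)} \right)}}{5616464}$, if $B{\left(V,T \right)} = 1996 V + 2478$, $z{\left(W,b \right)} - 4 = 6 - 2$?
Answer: $- \frac{142473}{2808232} \approx -0.050734$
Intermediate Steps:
$z{\left(W,b \right)} = 8$ ($z{\left(W,b \right)} = 4 + \left(6 - 2\right) = 4 + 4 = 8$)
$d{\left(o \right)} = 14 + 2 o$ ($d{\left(o \right)} = 14 - 2 \left(- o\right) = 14 + 2 o$)
$B{\left(V,T \right)} = 2478 + 1996 V$
$\frac{B{\left(z{\left(4,-1 \right)} \left(-6\right) 3,d{\left(-22 \right)} \right)}}{5616464} = \frac{2478 + 1996 \cdot 8 \left(-6\right) 3}{5616464} = \left(2478 + 1996 \left(\left(-48\right) 3\right)\right) \frac{1}{5616464} = \left(2478 + 1996 \left(-144\right)\right) \frac{1}{5616464} = \left(2478 - 287424\right) \frac{1}{5616464} = \left(-284946\right) \frac{1}{5616464} = - \frac{142473}{2808232}$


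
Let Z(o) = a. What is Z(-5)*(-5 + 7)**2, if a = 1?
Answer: 4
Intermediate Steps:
Z(o) = 1
Z(-5)*(-5 + 7)**2 = 1*(-5 + 7)**2 = 1*2**2 = 1*4 = 4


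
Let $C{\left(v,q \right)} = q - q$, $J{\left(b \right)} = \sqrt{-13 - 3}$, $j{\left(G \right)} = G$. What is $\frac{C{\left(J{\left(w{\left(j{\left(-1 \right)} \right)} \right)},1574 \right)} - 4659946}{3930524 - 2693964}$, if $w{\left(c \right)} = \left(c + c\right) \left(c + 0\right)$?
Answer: $- \frac{2329973}{618280} \approx -3.7685$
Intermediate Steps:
$w{\left(c \right)} = 2 c^{2}$ ($w{\left(c \right)} = 2 c c = 2 c^{2}$)
$J{\left(b \right)} = 4 i$ ($J{\left(b \right)} = \sqrt{-16} = 4 i$)
$C{\left(v,q \right)} = 0$
$\frac{C{\left(J{\left(w{\left(j{\left(-1 \right)} \right)} \right)},1574 \right)} - 4659946}{3930524 - 2693964} = \frac{0 - 4659946}{3930524 - 2693964} = - \frac{4659946}{1236560} = \left(-4659946\right) \frac{1}{1236560} = - \frac{2329973}{618280}$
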